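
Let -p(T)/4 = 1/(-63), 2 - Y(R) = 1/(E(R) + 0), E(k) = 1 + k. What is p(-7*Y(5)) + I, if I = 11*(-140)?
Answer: -97016/63 ≈ -1539.9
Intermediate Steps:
I = -1540
Y(R) = 2 - 1/(1 + R) (Y(R) = 2 - 1/((1 + R) + 0) = 2 - 1/(1 + R))
p(T) = 4/63 (p(T) = -4/(-63) = -4*(-1/63) = 4/63)
p(-7*Y(5)) + I = 4/63 - 1540 = -97016/63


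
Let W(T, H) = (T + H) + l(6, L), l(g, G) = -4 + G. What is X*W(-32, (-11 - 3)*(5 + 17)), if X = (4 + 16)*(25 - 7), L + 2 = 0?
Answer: -124560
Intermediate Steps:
L = -2 (L = -2 + 0 = -2)
W(T, H) = -6 + H + T (W(T, H) = (T + H) + (-4 - 2) = (H + T) - 6 = -6 + H + T)
X = 360 (X = 20*18 = 360)
X*W(-32, (-11 - 3)*(5 + 17)) = 360*(-6 + (-11 - 3)*(5 + 17) - 32) = 360*(-6 - 14*22 - 32) = 360*(-6 - 308 - 32) = 360*(-346) = -124560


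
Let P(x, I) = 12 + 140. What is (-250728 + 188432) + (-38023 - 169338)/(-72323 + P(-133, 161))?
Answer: -408705205/6561 ≈ -62293.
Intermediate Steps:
P(x, I) = 152
(-250728 + 188432) + (-38023 - 169338)/(-72323 + P(-133, 161)) = (-250728 + 188432) + (-38023 - 169338)/(-72323 + 152) = -62296 - 207361/(-72171) = -62296 - 207361*(-1/72171) = -62296 + 18851/6561 = -408705205/6561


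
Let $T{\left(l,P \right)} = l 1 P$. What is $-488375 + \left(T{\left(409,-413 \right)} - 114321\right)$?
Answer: $-771613$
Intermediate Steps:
$T{\left(l,P \right)} = P l$ ($T{\left(l,P \right)} = l P = P l$)
$-488375 + \left(T{\left(409,-413 \right)} - 114321\right) = -488375 - 283238 = -771613$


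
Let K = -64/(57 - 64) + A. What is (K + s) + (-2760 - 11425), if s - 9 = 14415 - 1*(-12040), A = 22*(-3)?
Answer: 85555/7 ≈ 12222.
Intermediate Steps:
A = -66
s = 26464 (s = 9 + (14415 - 1*(-12040)) = 9 + (14415 + 12040) = 9 + 26455 = 26464)
K = -398/7 (K = -64/(57 - 64) - 66 = -64/(-7) - 66 = -⅐*(-64) - 66 = 64/7 - 66 = -398/7 ≈ -56.857)
(K + s) + (-2760 - 11425) = (-398/7 + 26464) + (-2760 - 11425) = 184850/7 - 14185 = 85555/7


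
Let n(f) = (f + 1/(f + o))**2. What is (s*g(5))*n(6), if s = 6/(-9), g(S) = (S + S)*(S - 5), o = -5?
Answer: 0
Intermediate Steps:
n(f) = (f + 1/(-5 + f))**2 (n(f) = (f + 1/(f - 5))**2 = (f + 1/(-5 + f))**2)
g(S) = 2*S*(-5 + S) (g(S) = (2*S)*(-5 + S) = 2*S*(-5 + S))
s = -2/3 (s = 6*(-1/9) = -2/3 ≈ -0.66667)
(s*g(5))*n(6) = (-4*5*(-5 + 5)/3)*((1 + 6**2 - 5*6)**2/(-5 + 6)**2) = (-4*5*0/3)*((1 + 36 - 30)**2/1**2) = (-2/3*0)*(1*7**2) = 0*(1*49) = 0*49 = 0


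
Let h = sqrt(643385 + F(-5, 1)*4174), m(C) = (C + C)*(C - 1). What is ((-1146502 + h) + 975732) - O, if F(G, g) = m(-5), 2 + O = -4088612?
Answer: 3917844 + 5*sqrt(35753) ≈ 3.9188e+6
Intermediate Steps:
O = -4088614 (O = -2 - 4088612 = -4088614)
m(C) = 2*C*(-1 + C) (m(C) = (2*C)*(-1 + C) = 2*C*(-1 + C))
F(G, g) = 60 (F(G, g) = 2*(-5)*(-1 - 5) = 2*(-5)*(-6) = 60)
h = 5*sqrt(35753) (h = sqrt(643385 + 60*4174) = sqrt(643385 + 250440) = sqrt(893825) = 5*sqrt(35753) ≈ 945.42)
((-1146502 + h) + 975732) - O = ((-1146502 + 5*sqrt(35753)) + 975732) - 1*(-4088614) = (-170770 + 5*sqrt(35753)) + 4088614 = 3917844 + 5*sqrt(35753)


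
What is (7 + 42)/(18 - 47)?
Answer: -49/29 ≈ -1.6897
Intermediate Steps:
(7 + 42)/(18 - 47) = 49/(-29) = 49*(-1/29) = -49/29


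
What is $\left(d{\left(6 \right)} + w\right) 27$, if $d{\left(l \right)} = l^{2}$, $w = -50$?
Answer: $-378$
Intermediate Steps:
$\left(d{\left(6 \right)} + w\right) 27 = \left(6^{2} - 50\right) 27 = \left(36 - 50\right) 27 = \left(-14\right) 27 = -378$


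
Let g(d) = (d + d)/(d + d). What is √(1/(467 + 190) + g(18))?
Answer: √48034/219 ≈ 1.0008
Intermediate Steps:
g(d) = 1 (g(d) = (2*d)/((2*d)) = (2*d)*(1/(2*d)) = 1)
√(1/(467 + 190) + g(18)) = √(1/(467 + 190) + 1) = √(1/657 + 1) = √(658/657) = √48034/219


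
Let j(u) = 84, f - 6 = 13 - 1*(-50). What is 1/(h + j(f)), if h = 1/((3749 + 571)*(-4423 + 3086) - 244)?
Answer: 5776084/485191055 ≈ 0.011905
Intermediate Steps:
f = 69 (f = 6 + (13 - 1*(-50)) = 6 + (13 + 50) = 6 + 63 = 69)
h = -1/5776084 (h = 1/(4320*(-1337) - 244) = 1/(-5775840 - 244) = 1/(-5776084) = -1/5776084 ≈ -1.7313e-7)
1/(h + j(f)) = 1/(-1/5776084 + 84) = 1/(485191055/5776084) = 5776084/485191055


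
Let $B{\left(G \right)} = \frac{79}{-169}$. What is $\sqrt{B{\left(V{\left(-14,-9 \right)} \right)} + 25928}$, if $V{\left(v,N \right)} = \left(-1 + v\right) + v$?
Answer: $\frac{\sqrt{4381753}}{13} \approx 161.02$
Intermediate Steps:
$V{\left(v,N \right)} = -1 + 2 v$
$B{\left(G \right)} = - \frac{79}{169}$ ($B{\left(G \right)} = 79 \left(- \frac{1}{169}\right) = - \frac{79}{169}$)
$\sqrt{B{\left(V{\left(-14,-9 \right)} \right)} + 25928} = \sqrt{- \frac{79}{169} + 25928} = \sqrt{\frac{4381753}{169}} = \frac{\sqrt{4381753}}{13}$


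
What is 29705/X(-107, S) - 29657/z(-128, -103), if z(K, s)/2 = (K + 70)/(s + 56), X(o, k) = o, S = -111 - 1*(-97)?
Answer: -152590833/12412 ≈ -12294.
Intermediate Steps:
S = -14 (S = -111 + 97 = -14)
z(K, s) = 2*(70 + K)/(56 + s) (z(K, s) = 2*((K + 70)/(s + 56)) = 2*((70 + K)/(56 + s)) = 2*(70 + K)/(56 + s))
29705/X(-107, S) - 29657/z(-128, -103) = 29705/(-107) - 29657*(56 - 103)/(2*(70 - 128)) = 29705*(-1/107) - 29657/(2*(-58)/(-47)) = -29705/107 - 29657/(2*(-1/47)*(-58)) = -29705/107 - 29657/116/47 = -29705/107 - 29657*47/116 = -29705/107 - 1393879/116 = -152590833/12412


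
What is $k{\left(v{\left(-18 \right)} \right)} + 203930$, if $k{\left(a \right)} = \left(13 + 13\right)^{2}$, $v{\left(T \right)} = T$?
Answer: $204606$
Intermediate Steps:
$k{\left(a \right)} = 676$ ($k{\left(a \right)} = 26^{2} = 676$)
$k{\left(v{\left(-18 \right)} \right)} + 203930 = 676 + 203930 = 204606$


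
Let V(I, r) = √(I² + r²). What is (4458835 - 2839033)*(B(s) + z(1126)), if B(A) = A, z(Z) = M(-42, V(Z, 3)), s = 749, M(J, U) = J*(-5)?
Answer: 1553390118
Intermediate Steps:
M(J, U) = -5*J
z(Z) = 210 (z(Z) = -5*(-42) = 210)
(4458835 - 2839033)*(B(s) + z(1126)) = (4458835 - 2839033)*(749 + 210) = 1619802*959 = 1553390118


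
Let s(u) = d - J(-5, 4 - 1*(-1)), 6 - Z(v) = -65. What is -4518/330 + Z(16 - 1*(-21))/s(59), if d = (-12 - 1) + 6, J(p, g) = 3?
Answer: -2287/110 ≈ -20.791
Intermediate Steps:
Z(v) = 71 (Z(v) = 6 - 1*(-65) = 6 + 65 = 71)
d = -7 (d = -13 + 6 = -7)
s(u) = -10 (s(u) = -7 - 1*3 = -7 - 3 = -10)
-4518/330 + Z(16 - 1*(-21))/s(59) = -4518/330 + 71/(-10) = -4518*1/330 + 71*(-1/10) = -753/55 - 71/10 = -2287/110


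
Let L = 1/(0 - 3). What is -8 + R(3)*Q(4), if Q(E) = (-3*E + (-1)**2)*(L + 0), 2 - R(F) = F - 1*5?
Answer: 20/3 ≈ 6.6667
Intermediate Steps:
L = -1/3 (L = 1/(-3) = -1/3 ≈ -0.33333)
R(F) = 7 - F (R(F) = 2 - (F - 1*5) = 2 - (F - 5) = 2 - (-5 + F) = 2 + (5 - F) = 7 - F)
Q(E) = -1/3 + E (Q(E) = (-3*E + (-1)**2)*(-1/3 + 0) = (-3*E + 1)*(-1/3) = (1 - 3*E)*(-1/3) = -1/3 + E)
-8 + R(3)*Q(4) = -8 + (7 - 1*3)*(-1/3 + 4) = -8 + (7 - 3)*(11/3) = -8 + 4*(11/3) = -8 + 44/3 = 20/3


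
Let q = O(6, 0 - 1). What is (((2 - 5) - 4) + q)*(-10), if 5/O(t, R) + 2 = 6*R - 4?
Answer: 445/6 ≈ 74.167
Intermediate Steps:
O(t, R) = 5/(-6 + 6*R) (O(t, R) = 5/(-2 + (6*R - 4)) = 5/(-2 + (-4 + 6*R)) = 5/(-6 + 6*R))
q = -5/12 (q = 5/(6*(-1 + (0 - 1))) = 5/(6*(-1 - 1)) = (5/6)/(-2) = (5/6)*(-1/2) = -5/12 ≈ -0.41667)
(((2 - 5) - 4) + q)*(-10) = (((2 - 5) - 4) - 5/12)*(-10) = ((-3 - 4) - 5/12)*(-10) = (-7 - 5/12)*(-10) = -89/12*(-10) = 445/6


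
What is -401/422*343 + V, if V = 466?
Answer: 59109/422 ≈ 140.07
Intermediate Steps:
-401/422*343 + V = -401/422*343 + 466 = -137543/422 + 466 = 59109/422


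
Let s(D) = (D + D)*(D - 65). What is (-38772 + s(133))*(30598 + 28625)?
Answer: -1224968532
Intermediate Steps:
s(D) = 2*D*(-65 + D) (s(D) = (2*D)*(-65 + D) = 2*D*(-65 + D))
(-38772 + s(133))*(30598 + 28625) = (-38772 + 2*133*(-65 + 133))*(30598 + 28625) = (-38772 + 2*133*68)*59223 = (-38772 + 18088)*59223 = -20684*59223 = -1224968532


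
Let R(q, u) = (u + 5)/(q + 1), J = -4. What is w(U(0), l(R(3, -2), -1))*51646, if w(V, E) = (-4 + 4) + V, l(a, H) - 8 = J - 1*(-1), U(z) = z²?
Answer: 0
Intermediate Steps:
R(q, u) = (5 + u)/(1 + q)
l(a, H) = 5 (l(a, H) = 8 + (-4 - 1*(-1)) = 8 + (-4 + 1) = 8 - 3 = 5)
w(V, E) = V (w(V, E) = 0 + V = V)
w(U(0), l(R(3, -2), -1))*51646 = 0²*51646 = 0*51646 = 0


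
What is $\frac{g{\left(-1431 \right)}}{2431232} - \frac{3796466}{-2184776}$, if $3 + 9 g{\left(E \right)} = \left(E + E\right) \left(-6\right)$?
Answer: $\frac{3462846543923}{1991886496512} \approx 1.7385$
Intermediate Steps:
$g{\left(E \right)} = - \frac{1}{3} - \frac{4 E}{3}$ ($g{\left(E \right)} = - \frac{1}{3} + \frac{\left(E + E\right) \left(-6\right)}{9} = - \frac{1}{3} + \frac{2 E \left(-6\right)}{9} = - \frac{1}{3} + \frac{\left(-12\right) E}{9} = - \frac{1}{3} - \frac{4 E}{3}$)
$\frac{g{\left(-1431 \right)}}{2431232} - \frac{3796466}{-2184776} = \frac{- \frac{1}{3} - -1908}{2431232} - \frac{3796466}{-2184776} = \left(- \frac{1}{3} + 1908\right) \frac{1}{2431232} - - \frac{1898233}{1092388} = \frac{5723}{3} \cdot \frac{1}{2431232} + \frac{1898233}{1092388} = \frac{5723}{7293696} + \frac{1898233}{1092388} = \frac{3462846543923}{1991886496512}$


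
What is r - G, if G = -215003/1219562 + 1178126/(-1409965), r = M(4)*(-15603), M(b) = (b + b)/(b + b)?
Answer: -26828238545948283/1719539735330 ≈ -15602.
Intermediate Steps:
M(b) = 1 (M(b) = (2*b)/((2*b)) = (2*b)*(1/(2*b)) = 1)
r = -15603 (r = 1*(-15603) = -15603)
G = -1739944405707/1719539735330 (G = -215003*1/1219562 + 1178126*(-1/1409965) = -215003/1219562 - 1178126/1409965 = -1739944405707/1719539735330 ≈ -1.0119)
r - G = -15603 - 1*(-1739944405707/1719539735330) = -15603 + 1739944405707/1719539735330 = -26828238545948283/1719539735330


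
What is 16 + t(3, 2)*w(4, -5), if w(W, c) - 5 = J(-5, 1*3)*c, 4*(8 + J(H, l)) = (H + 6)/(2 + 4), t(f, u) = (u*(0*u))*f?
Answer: 16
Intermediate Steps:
t(f, u) = 0 (t(f, u) = (u*0)*f = 0*f = 0)
J(H, l) = -31/4 + H/24 (J(H, l) = -8 + ((H + 6)/(2 + 4))/4 = -8 + ((6 + H)/6)/4 = -8 + ((6 + H)*(1/6))/4 = -8 + (1 + H/6)/4 = -8 + (1/4 + H/24) = -31/4 + H/24)
w(W, c) = 5 - 191*c/24 (w(W, c) = 5 + (-31/4 + (1/24)*(-5))*c = 5 + (-31/4 - 5/24)*c = 5 - 191*c/24)
16 + t(3, 2)*w(4, -5) = 16 + 0*(5 - 191/24*(-5)) = 16 + 0*(5 + 955/24) = 16 + 0*(1075/24) = 16 + 0 = 16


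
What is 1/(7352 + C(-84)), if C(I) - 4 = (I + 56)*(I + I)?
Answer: 1/12060 ≈ 8.2919e-5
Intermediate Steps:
C(I) = 4 + 2*I*(56 + I) (C(I) = 4 + (I + 56)*(I + I) = 4 + (56 + I)*(2*I) = 4 + 2*I*(56 + I))
1/(7352 + C(-84)) = 1/(7352 + (4 + 2*(-84)² + 112*(-84))) = 1/(7352 + (4 + 2*7056 - 9408)) = 1/(7352 + (4 + 14112 - 9408)) = 1/(7352 + 4708) = 1/12060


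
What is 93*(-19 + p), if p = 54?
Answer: 3255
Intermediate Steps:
93*(-19 + p) = 93*(-19 + 54) = 93*35 = 3255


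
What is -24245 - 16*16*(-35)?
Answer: -15285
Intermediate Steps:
-24245 - 16*16*(-35) = -24245 - 256*(-35) = -24245 + 8960 = -15285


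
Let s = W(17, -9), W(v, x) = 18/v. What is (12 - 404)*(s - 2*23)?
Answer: 299488/17 ≈ 17617.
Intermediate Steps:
s = 18/17 ≈ 1.0588
(12 - 404)*(s - 2*23) = (12 - 404)*(18/17 - 2*23) = -392*(18/17 - 46) = -392*(-764/17) = 299488/17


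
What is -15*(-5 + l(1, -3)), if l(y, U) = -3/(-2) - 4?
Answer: 225/2 ≈ 112.50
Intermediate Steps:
l(y, U) = -5/2 (l(y, U) = -1/2*(-3) - 4 = 3/2 - 4 = -5/2)
-15*(-5 + l(1, -3)) = -15*(-5 - 5/2) = -15*(-15/2) = 225/2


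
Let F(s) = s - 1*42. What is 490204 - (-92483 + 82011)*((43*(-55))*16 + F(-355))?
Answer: -399927660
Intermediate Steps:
F(s) = -42 + s (F(s) = s - 42 = -42 + s)
490204 - (-92483 + 82011)*((43*(-55))*16 + F(-355)) = 490204 - (-92483 + 82011)*((43*(-55))*16 + (-42 - 355)) = 490204 - (-10472)*(-2365*16 - 397) = 490204 - (-10472)*(-37840 - 397) = 490204 - (-10472)*(-38237) = 490204 - 1*400417864 = 490204 - 400417864 = -399927660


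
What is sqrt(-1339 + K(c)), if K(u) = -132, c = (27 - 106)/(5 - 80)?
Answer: I*sqrt(1471) ≈ 38.354*I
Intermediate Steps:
c = 79/75 (c = -79/(-75) = -79*(-1/75) = 79/75 ≈ 1.0533)
sqrt(-1339 + K(c)) = sqrt(-1339 - 132) = sqrt(-1471) = I*sqrt(1471)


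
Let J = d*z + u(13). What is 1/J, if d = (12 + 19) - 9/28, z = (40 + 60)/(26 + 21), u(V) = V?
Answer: 329/25752 ≈ 0.012776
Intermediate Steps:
z = 100/47 ≈ 2.1277
d = 859/28 (d = 31 - 9*1/28 = 31 - 9/28 = 859/28 ≈ 30.679)
J = 25752/329 (J = (859/28)*(100/47) + 13 = 21475/329 + 13 = 25752/329 ≈ 78.274)
1/J = 1/(25752/329) = 329/25752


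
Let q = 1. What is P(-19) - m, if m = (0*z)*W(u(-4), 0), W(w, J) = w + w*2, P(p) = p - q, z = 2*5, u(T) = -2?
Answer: -20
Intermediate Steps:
z = 10
P(p) = -1 + p (P(p) = p - 1*1 = p - 1 = -1 + p)
W(w, J) = 3*w (W(w, J) = w + 2*w = 3*w)
m = 0 (m = (0*10)*(3*(-2)) = 0*(-6) = 0)
P(-19) - m = (-1 - 19) - 1*0 = -20 + 0 = -20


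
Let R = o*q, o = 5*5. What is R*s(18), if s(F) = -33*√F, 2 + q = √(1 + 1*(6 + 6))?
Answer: 2475*√2*(2 - √13) ≈ -5619.7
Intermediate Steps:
q = -2 + √13 (q = -2 + √(1 + 1*(6 + 6)) = -2 + √(1 + 1*12) = -2 + √(1 + 12) = -2 + √13 ≈ 1.6056)
o = 25
R = -50 + 25*√13 (R = 25*(-2 + √13) = -50 + 25*√13 ≈ 40.139)
R*s(18) = (-50 + 25*√13)*(-99*√2) = -99*√2*(-50 + 25*√13)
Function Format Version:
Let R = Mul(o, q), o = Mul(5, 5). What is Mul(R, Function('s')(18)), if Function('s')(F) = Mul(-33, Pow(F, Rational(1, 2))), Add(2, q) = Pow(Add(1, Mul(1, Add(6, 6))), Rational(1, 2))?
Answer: Mul(2475, Pow(2, Rational(1, 2)), Add(2, Mul(-1, Pow(13, Rational(1, 2))))) ≈ -5619.7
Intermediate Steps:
q = Add(-2, Pow(13, Rational(1, 2))) (q = Add(-2, Pow(Add(1, Mul(1, Add(6, 6))), Rational(1, 2))) = Add(-2, Pow(Add(1, Mul(1, 12)), Rational(1, 2))) = Add(-2, Pow(Add(1, 12), Rational(1, 2))) = Add(-2, Pow(13, Rational(1, 2))) ≈ 1.6056)
o = 25
R = Add(-50, Mul(25, Pow(13, Rational(1, 2)))) (R = Mul(25, Add(-2, Pow(13, Rational(1, 2)))) = Add(-50, Mul(25, Pow(13, Rational(1, 2)))) ≈ 40.139)
Mul(R, Function('s')(18)) = Mul(Add(-50, Mul(25, Pow(13, Rational(1, 2)))), Mul(-33, Pow(18, Rational(1, 2)))) = Mul(Add(-50, Mul(25, Pow(13, Rational(1, 2)))), Mul(-33, Mul(3, Pow(2, Rational(1, 2))))) = Mul(Add(-50, Mul(25, Pow(13, Rational(1, 2)))), Mul(-99, Pow(2, Rational(1, 2)))) = Mul(-99, Pow(2, Rational(1, 2)), Add(-50, Mul(25, Pow(13, Rational(1, 2)))))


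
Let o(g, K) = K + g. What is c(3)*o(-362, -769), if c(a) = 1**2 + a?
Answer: -4524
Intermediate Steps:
c(a) = 1 + a
c(3)*o(-362, -769) = (1 + 3)*(-769 - 362) = 4*(-1131) = -4524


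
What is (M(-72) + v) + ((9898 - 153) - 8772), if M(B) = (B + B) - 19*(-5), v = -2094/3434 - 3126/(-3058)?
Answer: 2426853540/2625293 ≈ 924.41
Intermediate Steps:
v = 1082808/2625293 (v = -2094*1/3434 - 3126*(-1/3058) = -1047/1717 + 1563/1529 = 1082808/2625293 ≈ 0.41245)
M(B) = 95 + 2*B (M(B) = 2*B + 95 = 95 + 2*B)
(M(-72) + v) + ((9898 - 153) - 8772) = ((95 + 2*(-72)) + 1082808/2625293) + ((9898 - 153) - 8772) = ((95 - 144) + 1082808/2625293) + (9745 - 8772) = (-49 + 1082808/2625293) + 973 = -127556549/2625293 + 973 = 2426853540/2625293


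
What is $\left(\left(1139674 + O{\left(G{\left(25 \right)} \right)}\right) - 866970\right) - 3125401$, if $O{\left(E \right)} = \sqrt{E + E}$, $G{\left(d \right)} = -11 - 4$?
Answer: $-2852697 + i \sqrt{30} \approx -2.8527 \cdot 10^{6} + 5.4772 i$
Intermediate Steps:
$G{\left(d \right)} = -15$ ($G{\left(d \right)} = -11 - 4 = -15$)
$O{\left(E \right)} = \sqrt{2} \sqrt{E}$ ($O{\left(E \right)} = \sqrt{2 E} = \sqrt{2} \sqrt{E}$)
$\left(\left(1139674 + O{\left(G{\left(25 \right)} \right)}\right) - 866970\right) - 3125401 = \left(\left(1139674 + \sqrt{2} \sqrt{-15}\right) - 866970\right) - 3125401 = \left(\left(1139674 + \sqrt{2} i \sqrt{15}\right) - 866970\right) - 3125401 = \left(\left(1139674 + i \sqrt{30}\right) - 866970\right) - 3125401 = \left(272704 + i \sqrt{30}\right) - 3125401 = -2852697 + i \sqrt{30}$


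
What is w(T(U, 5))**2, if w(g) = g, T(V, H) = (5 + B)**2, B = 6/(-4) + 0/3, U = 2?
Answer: 2401/16 ≈ 150.06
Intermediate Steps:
B = -3/2 (B = 6*(-1/4) + 0*(1/3) = -3/2 + 0 = -3/2 ≈ -1.5000)
T(V, H) = 49/4 (T(V, H) = (5 - 3/2)**2 = (7/2)**2 = 49/4)
w(T(U, 5))**2 = (49/4)**2 = 2401/16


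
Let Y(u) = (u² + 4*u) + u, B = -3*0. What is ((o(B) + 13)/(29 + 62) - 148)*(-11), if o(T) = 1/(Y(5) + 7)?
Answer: 1205182/741 ≈ 1626.4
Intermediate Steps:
B = 0
Y(u) = u² + 5*u
o(T) = 1/57 (o(T) = 1/(5*(5 + 5) + 7) = 1/(5*10 + 7) = 1/(50 + 7) = 1/57)
((o(B) + 13)/(29 + 62) - 148)*(-11) = ((1/57 + 13)/(29 + 62) - 148)*(-11) = ((742/57)/91 - 148)*(-11) = ((742/57)*(1/91) - 148)*(-11) = (106/741 - 148)*(-11) = -109562/741*(-11) = 1205182/741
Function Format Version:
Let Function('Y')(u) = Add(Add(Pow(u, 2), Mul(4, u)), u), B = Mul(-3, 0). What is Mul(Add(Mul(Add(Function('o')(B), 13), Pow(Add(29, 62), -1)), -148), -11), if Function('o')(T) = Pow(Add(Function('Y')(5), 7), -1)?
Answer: Rational(1205182, 741) ≈ 1626.4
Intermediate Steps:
B = 0
Function('Y')(u) = Add(Pow(u, 2), Mul(5, u))
Function('o')(T) = Rational(1, 57) (Function('o')(T) = Pow(Add(Mul(5, Add(5, 5)), 7), -1) = Pow(Add(Mul(5, 10), 7), -1) = Pow(Add(50, 7), -1) = Pow(57, -1) = Rational(1, 57))
Mul(Add(Mul(Add(Function('o')(B), 13), Pow(Add(29, 62), -1)), -148), -11) = Mul(Add(Mul(Add(Rational(1, 57), 13), Pow(Add(29, 62), -1)), -148), -11) = Mul(Add(Mul(Rational(742, 57), Pow(91, -1)), -148), -11) = Mul(Add(Mul(Rational(742, 57), Rational(1, 91)), -148), -11) = Mul(Add(Rational(106, 741), -148), -11) = Mul(Rational(-109562, 741), -11) = Rational(1205182, 741)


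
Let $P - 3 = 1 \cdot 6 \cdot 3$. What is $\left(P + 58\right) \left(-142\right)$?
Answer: $-11218$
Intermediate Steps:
$P = 21$ ($P = 3 + 1 \cdot 6 \cdot 3 = 3 + 6 \cdot 3 = 3 + 18 = 21$)
$\left(P + 58\right) \left(-142\right) = \left(21 + 58\right) \left(-142\right) = 79 \left(-142\right) = -11218$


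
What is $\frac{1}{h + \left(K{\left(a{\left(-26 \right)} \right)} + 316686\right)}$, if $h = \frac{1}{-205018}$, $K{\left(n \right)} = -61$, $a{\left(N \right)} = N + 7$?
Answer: $\frac{205018}{64913824249} \approx 3.1583 \cdot 10^{-6}$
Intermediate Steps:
$a{\left(N \right)} = 7 + N$
$h = - \frac{1}{205018} \approx -4.8776 \cdot 10^{-6}$
$\frac{1}{h + \left(K{\left(a{\left(-26 \right)} \right)} + 316686\right)} = \frac{1}{- \frac{1}{205018} + \left(-61 + 316686\right)} = \frac{1}{- \frac{1}{205018} + 316625} = \frac{1}{\frac{64913824249}{205018}} = \frac{205018}{64913824249}$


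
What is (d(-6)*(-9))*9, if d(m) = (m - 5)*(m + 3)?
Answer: -2673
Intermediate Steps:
d(m) = (-5 + m)*(3 + m)
(d(-6)*(-9))*9 = ((-15 + (-6)² - 2*(-6))*(-9))*9 = ((-15 + 36 + 12)*(-9))*9 = (33*(-9))*9 = -297*9 = -2673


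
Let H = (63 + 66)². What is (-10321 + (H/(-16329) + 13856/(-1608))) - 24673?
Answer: -38295482965/1094043 ≈ -35004.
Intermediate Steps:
H = 16641 (H = 129² = 16641)
(-10321 + (H/(-16329) + 13856/(-1608))) - 24673 = (-10321 + (16641/(-16329) + 13856/(-1608))) - 24673 = (-10321 + (16641*(-1/16329) + 13856*(-1/1608))) - 24673 = (-10321 + (-5547/5443 - 1732/201)) - 24673 = (-10321 - 10542223/1094043) - 24673 = -11302160026/1094043 - 24673 = -38295482965/1094043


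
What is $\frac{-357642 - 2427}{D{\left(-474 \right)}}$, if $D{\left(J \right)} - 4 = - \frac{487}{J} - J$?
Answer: $- \frac{170672706}{227059} \approx -751.67$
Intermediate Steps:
$D{\left(J \right)} = 4 - J - \frac{487}{J}$ ($D{\left(J \right)} = 4 - \left(J + \frac{487}{J}\right) = 4 - J - \frac{487}{J}$)
$\frac{-357642 - 2427}{D{\left(-474 \right)}} = \frac{-357642 - 2427}{4 - -474 - \frac{487}{-474}} = \frac{-357642 + \left(-36619 + 34192\right)}{4 + 474 - - \frac{487}{474}} = \frac{-357642 - 2427}{4 + 474 + \frac{487}{474}} = - \frac{360069}{\frac{227059}{474}} = \left(-360069\right) \frac{474}{227059} = - \frac{170672706}{227059}$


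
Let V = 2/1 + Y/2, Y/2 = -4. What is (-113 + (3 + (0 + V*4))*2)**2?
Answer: 15129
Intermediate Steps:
Y = -8 (Y = 2*(-4) = -8)
V = -2 (V = 2/1 - 8/2 = 2*1 - 8*1/2 = 2 - 4 = -2)
(-113 + (3 + (0 + V*4))*2)**2 = (-113 + (3 + (0 - 2*4))*2)**2 = (-113 + (3 + (0 - 8))*2)**2 = (-113 + (3 - 8)*2)**2 = (-113 - 5*2)**2 = (-113 - 10)**2 = (-123)**2 = 15129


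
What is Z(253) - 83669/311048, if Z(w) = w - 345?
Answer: -28700085/311048 ≈ -92.269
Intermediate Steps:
Z(w) = -345 + w
Z(253) - 83669/311048 = (-345 + 253) - 83669/311048 = -92 - 83669/311048 = -28700085/311048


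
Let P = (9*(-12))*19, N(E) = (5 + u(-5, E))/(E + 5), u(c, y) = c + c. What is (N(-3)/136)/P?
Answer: 5/558144 ≈ 8.9583e-6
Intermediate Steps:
u(c, y) = 2*c
N(E) = -5/(5 + E) (N(E) = (5 + 2*(-5))/(E + 5) = (5 - 10)/(5 + E) = -5/(5 + E))
P = -2052 (P = -108*19 = -2052)
(N(-3)/136)/P = (-5/(5 - 3)/136)/(-2052) = (-5/2*(1/136))*(-1/2052) = (-5*1/2*(1/136))*(-1/2052) = -5/2*1/136*(-1/2052) = -5/272*(-1/2052) = 5/558144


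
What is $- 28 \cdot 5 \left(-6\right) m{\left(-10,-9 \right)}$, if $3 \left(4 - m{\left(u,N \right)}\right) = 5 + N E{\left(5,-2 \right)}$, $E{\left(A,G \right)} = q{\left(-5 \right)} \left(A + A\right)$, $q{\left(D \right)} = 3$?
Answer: $77560$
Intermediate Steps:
$E{\left(A,G \right)} = 6 A$ ($E{\left(A,G \right)} = 3 \left(A + A\right) = 3 \cdot 2 A = 6 A$)
$m{\left(u,N \right)} = \frac{7}{3} - 10 N$ ($m{\left(u,N \right)} = 4 - \frac{5 + N 6 \cdot 5}{3} = 4 - \frac{5 + N 30}{3} = 4 - \frac{5 + 30 N}{3} = 4 - \left(\frac{5}{3} + 10 N\right) = \frac{7}{3} - 10 N$)
$- 28 \cdot 5 \left(-6\right) m{\left(-10,-9 \right)} = - 28 \cdot 5 \left(-6\right) \left(\frac{7}{3} - -90\right) = \left(-28\right) \left(-30\right) \left(\frac{7}{3} + 90\right) = 840 \cdot \frac{277}{3} = 77560$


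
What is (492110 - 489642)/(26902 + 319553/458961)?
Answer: 1132715748/12347288375 ≈ 0.091738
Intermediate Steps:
(492110 - 489642)/(26902 + 319553/458961) = 2468/(26902 + 319553*(1/458961)) = 2468/(26902 + 319553/458961) = 2468/(12347288375/458961) = 2468*(458961/12347288375) = 1132715748/12347288375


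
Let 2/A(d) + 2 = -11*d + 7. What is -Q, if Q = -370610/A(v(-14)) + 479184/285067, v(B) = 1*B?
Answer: 8399069649981/285067 ≈ 2.9463e+7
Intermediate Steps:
v(B) = B
A(d) = 2/(5 - 11*d) (A(d) = 2/(-2 + (-11*d + 7)) = 2/(-2 + (7 - 11*d)) = 2/(5 - 11*d))
Q = -8399069649981/285067 (Q = -370610/((-2/(-5 + 11*(-14)))) + 479184/285067 = -370610/((-2/(-5 - 154))) + 479184*(1/285067) = -370610/((-2/(-159))) + 479184/285067 = -370610/((-2*(-1/159))) + 479184/285067 = -370610/2/159 + 479184/285067 = -370610*159/2 + 479184/285067 = -29463495 + 479184/285067 = -8399069649981/285067 ≈ -2.9463e+7)
-Q = -1*(-8399069649981/285067) = 8399069649981/285067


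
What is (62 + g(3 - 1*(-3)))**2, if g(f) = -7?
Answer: 3025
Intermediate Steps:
(62 + g(3 - 1*(-3)))**2 = (62 - 7)**2 = 55**2 = 3025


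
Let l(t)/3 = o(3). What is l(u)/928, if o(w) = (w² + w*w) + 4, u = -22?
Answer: 33/464 ≈ 0.071121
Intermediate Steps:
o(w) = 4 + 2*w² (o(w) = (w² + w²) + 4 = 2*w² + 4 = 4 + 2*w²)
l(t) = 66 (l(t) = 3*(4 + 2*3²) = 3*(4 + 2*9) = 3*(4 + 18) = 3*22 = 66)
l(u)/928 = 66/928 = 66*(1/928) = 33/464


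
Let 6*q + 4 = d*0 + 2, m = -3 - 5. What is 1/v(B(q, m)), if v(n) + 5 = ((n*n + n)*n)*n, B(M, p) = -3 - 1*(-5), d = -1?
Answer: 1/19 ≈ 0.052632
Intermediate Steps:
m = -8
q = -⅓ (q = -⅔ + (-1*0 + 2)/6 = -⅔ + (0 + 2)/6 = -⅔ + (⅙)*2 = -⅔ + ⅓ = -⅓ ≈ -0.33333)
B(M, p) = 2 (B(M, p) = -3 + 5 = 2)
v(n) = -5 + n²*(n + n²) (v(n) = -5 + ((n*n + n)*n)*n = -5 + ((n² + n)*n)*n = -5 + ((n + n²)*n)*n = -5 + (n*(n + n²))*n = -5 + n²*(n + n²))
1/v(B(q, m)) = 1/(-5 + 2³ + 2⁴) = 1/(-5 + 8 + 16) = 1/19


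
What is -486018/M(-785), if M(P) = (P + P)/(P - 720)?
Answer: -73145709/157 ≈ -4.6590e+5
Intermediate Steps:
M(P) = 2*P/(-720 + P) (M(P) = (2*P)/(-720 + P) = 2*P/(-720 + P))
-486018/M(-785) = -486018/(2*(-785)/(-720 - 785)) = -486018/(2*(-785)/(-1505)) = -486018/(2*(-785)*(-1/1505)) = -486018/314/301 = -486018*301/314 = -73145709/157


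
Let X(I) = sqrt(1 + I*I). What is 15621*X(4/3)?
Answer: 26035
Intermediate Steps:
X(I) = sqrt(1 + I**2)
15621*X(4/3) = 15621*sqrt(1 + (4/3)**2) = 15621*sqrt(1 + 16/9) = 15621*sqrt(25/9) = 15621*(5/3) = 26035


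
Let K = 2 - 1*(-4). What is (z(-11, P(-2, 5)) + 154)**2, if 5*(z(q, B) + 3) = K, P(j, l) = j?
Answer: 579121/25 ≈ 23165.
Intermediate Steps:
K = 6 (K = 2 + 4 = 6)
z(q, B) = -9/5 (z(q, B) = -3 + (1/5)*6 = -3 + 6/5 = -9/5)
(z(-11, P(-2, 5)) + 154)**2 = (-9/5 + 154)**2 = (761/5)**2 = 579121/25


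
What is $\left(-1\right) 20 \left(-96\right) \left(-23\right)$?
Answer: $-44160$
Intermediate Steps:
$\left(-1\right) 20 \left(-96\right) \left(-23\right) = \left(-20\right) \left(-96\right) \left(-23\right) = 1920 \left(-23\right) = -44160$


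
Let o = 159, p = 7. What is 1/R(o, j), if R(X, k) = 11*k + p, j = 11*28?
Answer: 1/3395 ≈ 0.00029455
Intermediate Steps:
j = 308
R(X, k) = 7 + 11*k (R(X, k) = 11*k + 7 = 7 + 11*k)
1/R(o, j) = 1/(7 + 11*308) = 1/(7 + 3388) = 1/3395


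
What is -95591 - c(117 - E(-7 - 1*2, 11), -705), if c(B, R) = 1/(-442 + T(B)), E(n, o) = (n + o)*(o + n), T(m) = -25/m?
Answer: -4776777748/49971 ≈ -95591.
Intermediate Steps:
E(n, o) = (n + o)² (E(n, o) = (n + o)*(n + o) = (n + o)²)
c(B, R) = 1/(-442 - 25/B)
-95591 - c(117 - E(-7 - 1*2, 11), -705) = -95591 - (-1)*(117 - ((-7 - 1*2) + 11)²)/(25 + 442*(117 - ((-7 - 1*2) + 11)²)) = -95591 - (-1)*(117 - ((-7 - 2) + 11)²)/(25 + 442*(117 - ((-7 - 2) + 11)²)) = -95591 - (-1)*(117 - (-9 + 11)²)/(25 + 442*(117 - (-9 + 11)²)) = -95591 - (-1)*(117 - 1*2²)/(25 + 442*(117 - 1*2²)) = -95591 - (-1)*(117 - 1*4)/(25 + 442*(117 - 1*4)) = -95591 - (-1)*(117 - 4)/(25 + 442*(117 - 4)) = -95591 - (-1)*113/(25 + 442*113) = -95591 - (-1)*113/(25 + 49946) = -95591 - (-1)*113/49971 = -95591 - 1*(-113/49971) = -95591 + 113/49971 = -4776777748/49971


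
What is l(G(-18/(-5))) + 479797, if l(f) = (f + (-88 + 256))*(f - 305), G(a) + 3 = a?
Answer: 10711879/25 ≈ 4.2848e+5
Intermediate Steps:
G(a) = -3 + a
l(f) = (-305 + f)*(168 + f) (l(f) = (f + 168)*(-305 + f) = (168 + f)*(-305 + f) = (-305 + f)*(168 + f))
l(G(-18/(-5))) + 479797 = (-51240 + (-3 - 18/(-5))**2 - 137*(-3 - 18/(-5))) + 479797 = (-51240 + (-3 - 18*(-1/5))**2 - 137*(-3 - 18*(-1/5))) + 479797 = (-51240 + (-3 + 18/5)**2 - 137*(-3 + 18/5)) + 479797 = (-51240 + (3/5)**2 - 137*3/5) + 479797 = (-51240 + 9/25 - 411/5) + 479797 = -1283046/25 + 479797 = 10711879/25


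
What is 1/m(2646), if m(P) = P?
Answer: 1/2646 ≈ 0.00037793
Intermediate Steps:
1/m(2646) = 1/2646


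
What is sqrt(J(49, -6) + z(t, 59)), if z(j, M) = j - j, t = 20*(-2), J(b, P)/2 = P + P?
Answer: 2*I*sqrt(6) ≈ 4.899*I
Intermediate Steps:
J(b, P) = 4*P (J(b, P) = 2*(P + P) = 2*(2*P) = 4*P)
t = -40
z(j, M) = 0
sqrt(J(49, -6) + z(t, 59)) = sqrt(4*(-6) + 0) = sqrt(-24 + 0) = sqrt(-24) = 2*I*sqrt(6)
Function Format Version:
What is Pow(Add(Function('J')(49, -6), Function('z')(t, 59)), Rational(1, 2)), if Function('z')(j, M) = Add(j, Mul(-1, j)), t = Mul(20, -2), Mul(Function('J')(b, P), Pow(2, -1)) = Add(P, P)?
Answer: Mul(2, I, Pow(6, Rational(1, 2))) ≈ Mul(4.8990, I)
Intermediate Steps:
Function('J')(b, P) = Mul(4, P) (Function('J')(b, P) = Mul(2, Add(P, P)) = Mul(2, Mul(2, P)) = Mul(4, P))
t = -40
Function('z')(j, M) = 0
Pow(Add(Function('J')(49, -6), Function('z')(t, 59)), Rational(1, 2)) = Pow(Add(Mul(4, -6), 0), Rational(1, 2)) = Pow(Add(-24, 0), Rational(1, 2)) = Pow(-24, Rational(1, 2)) = Mul(2, I, Pow(6, Rational(1, 2)))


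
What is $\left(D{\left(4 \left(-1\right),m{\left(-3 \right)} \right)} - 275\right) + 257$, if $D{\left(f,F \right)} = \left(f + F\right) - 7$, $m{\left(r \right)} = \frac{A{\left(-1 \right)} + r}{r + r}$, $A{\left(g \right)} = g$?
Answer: $- \frac{85}{3} \approx -28.333$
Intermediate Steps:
$m{\left(r \right)} = \frac{-1 + r}{2 r}$ ($m{\left(r \right)} = \frac{-1 + r}{r + r} = \frac{-1 + r}{2 r}$)
$D{\left(f,F \right)} = -7 + F + f$ ($D{\left(f,F \right)} = \left(F + f\right) - 7 = -7 + F + f$)
$\left(D{\left(4 \left(-1\right),m{\left(-3 \right)} \right)} - 275\right) + 257 = \left(\left(-7 + \frac{-1 - 3}{2 \left(-3\right)} + 4 \left(-1\right)\right) - 275\right) + 257 = \left(\left(-7 + \frac{1}{2} \left(- \frac{1}{3}\right) \left(-4\right) - 4\right) - 275\right) + 257 = \left(\left(-7 + \frac{2}{3} - 4\right) - 275\right) + 257 = \left(- \frac{31}{3} - 275\right) + 257 = - \frac{856}{3} + 257 = - \frac{85}{3}$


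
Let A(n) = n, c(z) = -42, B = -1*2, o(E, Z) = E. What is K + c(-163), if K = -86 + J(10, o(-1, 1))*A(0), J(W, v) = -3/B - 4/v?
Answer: -128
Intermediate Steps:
B = -2
J(W, v) = 3/2 - 4/v (J(W, v) = -3/(-2) - 4/v = -3*(-½) - 4/v = 3/2 - 4/v)
K = -86 (K = -86 + (3/2 - 4/(-1))*0 = -86 + (3/2 - 4*(-1))*0 = -86 + (3/2 + 4)*0 = -86 + (11/2)*0 = -86 + 0 = -86)
K + c(-163) = -86 - 42 = -128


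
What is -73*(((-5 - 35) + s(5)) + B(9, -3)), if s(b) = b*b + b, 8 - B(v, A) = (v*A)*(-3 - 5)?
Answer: 15914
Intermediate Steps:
B(v, A) = 8 + 8*A*v (B(v, A) = 8 - v*A*(-3 - 5) = 8 - A*v*(-8) = 8 - (-8)*A*v = 8 + 8*A*v)
s(b) = b + b² (s(b) = b² + b = b + b²)
-73*(((-5 - 35) + s(5)) + B(9, -3)) = -73*(((-5 - 35) + 5*(1 + 5)) + (8 + 8*(-3)*9)) = -73*((-40 + 5*6) + (8 - 216)) = -73*((-40 + 30) - 208) = -73*(-10 - 208) = -73*(-218) = 15914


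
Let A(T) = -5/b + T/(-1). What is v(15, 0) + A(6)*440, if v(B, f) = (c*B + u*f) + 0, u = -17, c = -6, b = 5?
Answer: -3170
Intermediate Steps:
A(T) = -1 - T (A(T) = -5/5 + T/(-1) = -5*1/5 + T*(-1) = -1 - T)
v(B, f) = -17*f - 6*B (v(B, f) = (-6*B - 17*f) + 0 = (-17*f - 6*B) + 0 = -17*f - 6*B)
v(15, 0) + A(6)*440 = (-17*0 - 6*15) + (-1 - 1*6)*440 = (0 - 90) + (-1 - 6)*440 = -90 - 7*440 = -90 - 3080 = -3170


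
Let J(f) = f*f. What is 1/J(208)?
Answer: 1/43264 ≈ 2.3114e-5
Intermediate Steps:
J(f) = f**2
1/J(208) = 1/(208**2) = 1/43264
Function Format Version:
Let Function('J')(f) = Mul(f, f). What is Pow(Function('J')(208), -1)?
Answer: Rational(1, 43264) ≈ 2.3114e-5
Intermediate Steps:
Function('J')(f) = Pow(f, 2)
Pow(Function('J')(208), -1) = Pow(Pow(208, 2), -1) = Pow(43264, -1) = Rational(1, 43264)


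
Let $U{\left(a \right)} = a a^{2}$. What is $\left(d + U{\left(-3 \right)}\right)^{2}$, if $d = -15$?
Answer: $1764$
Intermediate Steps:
$U{\left(a \right)} = a^{3}$
$\left(d + U{\left(-3 \right)}\right)^{2} = \left(-15 + \left(-3\right)^{3}\right)^{2} = \left(-15 - 27\right)^{2} = \left(-42\right)^{2} = 1764$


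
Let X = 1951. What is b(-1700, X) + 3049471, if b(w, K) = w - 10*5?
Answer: 3047721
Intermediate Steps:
b(w, K) = -50 + w (b(w, K) = w - 50 = -50 + w)
b(-1700, X) + 3049471 = (-50 - 1700) + 3049471 = -1750 + 3049471 = 3047721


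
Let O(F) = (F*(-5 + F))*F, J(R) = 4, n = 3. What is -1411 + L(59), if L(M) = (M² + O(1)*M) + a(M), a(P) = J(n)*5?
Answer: 1854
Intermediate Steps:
O(F) = F²*(-5 + F)
a(P) = 20 (a(P) = 4*5 = 20)
L(M) = 20 + M² - 4*M (L(M) = (M² + (1²*(-5 + 1))*M) + 20 = (M² + (1*(-4))*M) + 20 = (M² - 4*M) + 20 = 20 + M² - 4*M)
-1411 + L(59) = -1411 + (20 + 59² - 4*59) = -1411 + (20 + 3481 - 236) = -1411 + 3265 = 1854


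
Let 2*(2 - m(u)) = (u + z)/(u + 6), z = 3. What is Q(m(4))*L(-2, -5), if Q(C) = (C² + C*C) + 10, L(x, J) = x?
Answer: -3089/100 ≈ -30.890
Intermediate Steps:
m(u) = 2 - (3 + u)/(2*(6 + u)) (m(u) = 2 - (u + 3)/(2*(u + 6)) = 2 - (3 + u)/(2*(6 + u)))
Q(C) = 10 + 2*C² (Q(C) = (C² + C²) + 10 = 2*C² + 10 = 10 + 2*C²)
Q(m(4))*L(-2, -5) = (10 + 2*(3*(7 + 4)/(2*(6 + 4)))²)*(-2) = (10 + 2*((3/2)*11/10)²)*(-2) = (10 + 2*((3/2)*(⅒)*11)²)*(-2) = (10 + 2*(33/20)²)*(-2) = (10 + 2*(1089/400))*(-2) = (10 + 1089/200)*(-2) = (3089/200)*(-2) = -3089/100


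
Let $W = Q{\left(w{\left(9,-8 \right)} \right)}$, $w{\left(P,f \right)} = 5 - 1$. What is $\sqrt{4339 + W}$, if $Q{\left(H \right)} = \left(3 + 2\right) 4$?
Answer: $\sqrt{4359} \approx 66.023$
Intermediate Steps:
$w{\left(P,f \right)} = 4$ ($w{\left(P,f \right)} = 5 - 1 = 4$)
$Q{\left(H \right)} = 20$ ($Q{\left(H \right)} = 5 \cdot 4 = 20$)
$W = 20$
$\sqrt{4339 + W} = \sqrt{4339 + 20} = \sqrt{4359}$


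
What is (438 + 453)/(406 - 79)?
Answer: 297/109 ≈ 2.7248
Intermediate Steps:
(438 + 453)/(406 - 79) = 891/327 = 891*(1/327) = 297/109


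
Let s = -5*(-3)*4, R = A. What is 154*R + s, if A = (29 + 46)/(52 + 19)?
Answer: 15810/71 ≈ 222.68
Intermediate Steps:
A = 75/71 ≈ 1.0563
R = 75/71 ≈ 1.0563
s = 60 (s = 15*4 = 60)
154*R + s = 154*(75/71) + 60 = 11550/71 + 60 = 15810/71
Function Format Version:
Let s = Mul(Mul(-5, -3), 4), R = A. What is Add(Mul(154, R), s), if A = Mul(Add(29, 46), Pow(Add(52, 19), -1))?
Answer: Rational(15810, 71) ≈ 222.68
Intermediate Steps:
A = Rational(75, 71) (A = Mul(75, Pow(71, -1)) = Mul(75, Rational(1, 71)) = Rational(75, 71) ≈ 1.0563)
R = Rational(75, 71) ≈ 1.0563
s = 60 (s = Mul(15, 4) = 60)
Add(Mul(154, R), s) = Add(Mul(154, Rational(75, 71)), 60) = Add(Rational(11550, 71), 60) = Rational(15810, 71)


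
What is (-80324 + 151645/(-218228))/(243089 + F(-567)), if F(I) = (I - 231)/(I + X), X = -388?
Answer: -16740288128735/50661803254804 ≈ -0.33043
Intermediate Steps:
F(I) = (-231 + I)/(-388 + I) (F(I) = (I - 231)/(I - 388) = (-231 + I)/(-388 + I))
(-80324 + 151645/(-218228))/(243089 + F(-567)) = (-80324 + 151645/(-218228))/(243089 + (-231 - 567)/(-388 - 567)) = (-80324 + 151645*(-1/218228))/(243089 - 798/(-955)) = (-80324 - 151645/218228)/(243089 - 1/955*(-798)) = -17529097517/(218228*(243089 + 798/955)) = -17529097517/(218228*232150793/955) = -17529097517/218228*955/232150793 = -16740288128735/50661803254804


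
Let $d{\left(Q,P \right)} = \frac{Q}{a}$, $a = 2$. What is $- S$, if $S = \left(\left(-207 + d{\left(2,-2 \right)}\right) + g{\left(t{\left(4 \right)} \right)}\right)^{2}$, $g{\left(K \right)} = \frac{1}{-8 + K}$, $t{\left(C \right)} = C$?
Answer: $- \frac{680625}{16} \approx -42539.0$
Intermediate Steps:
$d{\left(Q,P \right)} = \frac{Q}{2}$
$S = \frac{680625}{16}$ ($S = \left(\left(-207 + \frac{1}{2} \cdot 2\right) + \frac{1}{-8 + 4}\right)^{2} = \left(\left(-207 + 1\right) + \frac{1}{-4}\right)^{2} = \left(-206 - \frac{1}{4}\right)^{2} = \left(- \frac{825}{4}\right)^{2} = \frac{680625}{16} \approx 42539.0$)
$- S = \left(-1\right) \frac{680625}{16} = - \frac{680625}{16}$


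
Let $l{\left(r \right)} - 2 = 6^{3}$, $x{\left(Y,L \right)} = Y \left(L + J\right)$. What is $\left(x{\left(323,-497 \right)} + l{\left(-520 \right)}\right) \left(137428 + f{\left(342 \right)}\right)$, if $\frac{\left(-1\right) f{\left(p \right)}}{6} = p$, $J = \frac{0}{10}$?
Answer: $-21702532688$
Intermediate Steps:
$J = 0$ ($J = 0 \cdot \frac{1}{10} = 0$)
$f{\left(p \right)} = - 6 p$
$x{\left(Y,L \right)} = L Y$ ($x{\left(Y,L \right)} = Y \left(L + 0\right) = Y L = L Y$)
$l{\left(r \right)} = 218$ ($l{\left(r \right)} = 2 + 6^{3} = 2 + 216 = 218$)
$\left(x{\left(323,-497 \right)} + l{\left(-520 \right)}\right) \left(137428 + f{\left(342 \right)}\right) = \left(\left(-497\right) 323 + 218\right) \left(137428 - 2052\right) = \left(-160531 + 218\right) \left(137428 - 2052\right) = \left(-160313\right) 135376 = -21702532688$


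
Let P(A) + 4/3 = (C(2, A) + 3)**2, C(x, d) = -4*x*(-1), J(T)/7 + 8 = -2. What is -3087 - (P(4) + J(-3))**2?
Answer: -49984/9 ≈ -5553.8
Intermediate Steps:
J(T) = -70 (J(T) = -56 + 7*(-2) = -56 - 14 = -70)
C(x, d) = 4*x
P(A) = 359/3 (P(A) = -4/3 + (4*2 + 3)**2 = -4/3 + (8 + 3)**2 = -4/3 + 11**2 = -4/3 + 121 = 359/3)
-3087 - (P(4) + J(-3))**2 = -3087 - (359/3 - 70)**2 = -3087 - (149/3)**2 = -3087 - 1*22201/9 = -3087 - 22201/9 = -49984/9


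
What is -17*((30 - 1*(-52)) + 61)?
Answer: -2431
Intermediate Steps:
-17*((30 - 1*(-52)) + 61) = -17*((30 + 52) + 61) = -17*(82 + 61) = -17*143 = -2431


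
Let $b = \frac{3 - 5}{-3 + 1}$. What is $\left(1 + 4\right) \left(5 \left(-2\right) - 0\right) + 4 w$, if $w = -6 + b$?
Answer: $-70$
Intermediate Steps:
$b = 1$ ($b = - \frac{2}{-2} = \left(-2\right) \left(- \frac{1}{2}\right) = 1$)
$w = -5$ ($w = -6 + 1 = -5$)
$\left(1 + 4\right) \left(5 \left(-2\right) - 0\right) + 4 w = \left(1 + 4\right) \left(5 \left(-2\right) - 0\right) + 4 \left(-5\right) = 5 \left(-10 + \left(-4 + 4\right)\right) - 20 = 5 \left(-10 + 0\right) - 20 = 5 \left(-10\right) - 20 = -50 - 20 = -70$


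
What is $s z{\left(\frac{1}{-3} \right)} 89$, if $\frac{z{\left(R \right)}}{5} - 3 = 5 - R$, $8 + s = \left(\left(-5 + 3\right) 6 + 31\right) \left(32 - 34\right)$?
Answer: $- \frac{511750}{3} \approx -1.7058 \cdot 10^{5}$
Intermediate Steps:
$s = -46$ ($s = -8 + \left(\left(-5 + 3\right) 6 + 31\right) \left(32 - 34\right) = -8 + \left(\left(-2\right) 6 + 31\right) \left(-2\right) = -8 + \left(-12 + 31\right) \left(-2\right) = -8 + 19 \left(-2\right) = -8 - 38 = -46$)
$z{\left(R \right)} = 40 - 5 R$ ($z{\left(R \right)} = 15 + 5 \left(5 - R\right) = 15 - \left(-25 + 5 R\right) = 40 - 5 R$)
$s z{\left(\frac{1}{-3} \right)} 89 = - 46 \left(40 - \frac{5}{-3}\right) 89 = - 46 \left(40 - - \frac{5}{3}\right) 89 = - 46 \left(40 + \frac{5}{3}\right) 89 = \left(-46\right) \frac{125}{3} \cdot 89 = \left(- \frac{5750}{3}\right) 89 = - \frac{511750}{3}$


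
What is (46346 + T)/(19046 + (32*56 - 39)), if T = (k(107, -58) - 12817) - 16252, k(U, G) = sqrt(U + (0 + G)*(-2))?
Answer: 5759/6933 + sqrt(223)/20799 ≈ 0.83138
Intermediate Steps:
k(U, G) = sqrt(U - 2*G) (k(U, G) = sqrt(U + G*(-2)) = sqrt(U - 2*G))
T = -29069 + sqrt(223) (T = (sqrt(107 - 2*(-58)) - 12817) - 16252 = (sqrt(107 + 116) - 12817) - 16252 = (sqrt(223) - 12817) - 16252 = (-12817 + sqrt(223)) - 16252 = -29069 + sqrt(223) ≈ -29054.)
(46346 + T)/(19046 + (32*56 - 39)) = (46346 + (-29069 + sqrt(223)))/(19046 + (32*56 - 39)) = (17277 + sqrt(223))/(19046 + (1792 - 39)) = (17277 + sqrt(223))/(19046 + 1753) = (17277 + sqrt(223))/20799 = (17277 + sqrt(223))*(1/20799) = 5759/6933 + sqrt(223)/20799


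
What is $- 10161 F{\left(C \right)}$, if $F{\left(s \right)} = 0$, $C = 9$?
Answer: $0$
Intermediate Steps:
$- 10161 F{\left(C \right)} = \left(-10161\right) 0 = 0$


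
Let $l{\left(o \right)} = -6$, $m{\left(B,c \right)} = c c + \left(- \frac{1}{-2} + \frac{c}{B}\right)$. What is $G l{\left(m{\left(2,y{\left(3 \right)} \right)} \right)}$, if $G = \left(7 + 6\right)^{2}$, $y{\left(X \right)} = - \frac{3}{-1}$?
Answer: $-1014$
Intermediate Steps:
$y{\left(X \right)} = 3$ ($y{\left(X \right)} = \left(-3\right) \left(-1\right) = 3$)
$m{\left(B,c \right)} = \frac{1}{2} + c^{2} + \frac{c}{B}$ ($m{\left(B,c \right)} = c^{2} + \left(\left(-1\right) \left(- \frac{1}{2}\right) + \frac{c}{B}\right) = c^{2} + \left(\frac{1}{2} + \frac{c}{B}\right) = \frac{1}{2} + c^{2} + \frac{c}{B}$)
$G = 169$ ($G = 13^{2} = 169$)
$G l{\left(m{\left(2,y{\left(3 \right)} \right)} \right)} = 169 \left(-6\right) = -1014$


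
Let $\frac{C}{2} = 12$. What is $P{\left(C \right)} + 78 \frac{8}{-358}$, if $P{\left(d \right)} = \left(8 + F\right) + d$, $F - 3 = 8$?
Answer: $\frac{7385}{179} \approx 41.257$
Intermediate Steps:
$F = 11$ ($F = 3 + 8 = 11$)
$C = 24$ ($C = 2 \cdot 12 = 24$)
$P{\left(d \right)} = 19 + d$ ($P{\left(d \right)} = \left(8 + 11\right) + d = 19 + d$)
$P{\left(C \right)} + 78 \frac{8}{-358} = \left(19 + 24\right) + 78 \frac{8}{-358} = 43 + 78 \cdot 8 \left(- \frac{1}{358}\right) = 43 + 78 \left(- \frac{4}{179}\right) = 43 - \frac{312}{179} = \frac{7385}{179}$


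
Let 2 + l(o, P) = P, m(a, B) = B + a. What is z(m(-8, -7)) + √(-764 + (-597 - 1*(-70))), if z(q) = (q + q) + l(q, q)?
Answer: -47 + I*√1291 ≈ -47.0 + 35.93*I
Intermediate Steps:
l(o, P) = -2 + P
z(q) = -2 + 3*q (z(q) = (q + q) + (-2 + q) = 2*q + (-2 + q) = -2 + 3*q)
z(m(-8, -7)) + √(-764 + (-597 - 1*(-70))) = (-2 + 3*(-7 - 8)) + √(-764 + (-597 - 1*(-70))) = (-2 + 3*(-15)) + √(-764 + (-597 + 70)) = (-2 - 45) + √(-764 - 527) = -47 + √(-1291) = -47 + I*√1291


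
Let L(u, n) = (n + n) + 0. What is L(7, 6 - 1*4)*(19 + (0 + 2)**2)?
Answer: 92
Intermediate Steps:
L(u, n) = 2*n (L(u, n) = 2*n + 0 = 2*n)
L(7, 6 - 1*4)*(19 + (0 + 2)**2) = (2*(6 - 1*4))*(19 + (0 + 2)**2) = (2*(6 - 4))*(19 + 2**2) = (2*2)*(19 + 4) = 4*23 = 92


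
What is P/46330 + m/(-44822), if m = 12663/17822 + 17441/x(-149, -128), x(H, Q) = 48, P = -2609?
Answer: -61016318143/946931086560 ≈ -0.064436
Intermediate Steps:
m = 332027/912 (m = 12663/17822 + 17441/48 = 12663*(1/17822) + 17441*(1/48) = 27/38 + 17441/48 = 332027/912 ≈ 364.06)
P/46330 + m/(-44822) = -2609/46330 + (332027/912)/(-44822) = -2609*1/46330 + (332027/912)*(-1/44822) = -2609/46330 - 332027/40877664 = -61016318143/946931086560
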